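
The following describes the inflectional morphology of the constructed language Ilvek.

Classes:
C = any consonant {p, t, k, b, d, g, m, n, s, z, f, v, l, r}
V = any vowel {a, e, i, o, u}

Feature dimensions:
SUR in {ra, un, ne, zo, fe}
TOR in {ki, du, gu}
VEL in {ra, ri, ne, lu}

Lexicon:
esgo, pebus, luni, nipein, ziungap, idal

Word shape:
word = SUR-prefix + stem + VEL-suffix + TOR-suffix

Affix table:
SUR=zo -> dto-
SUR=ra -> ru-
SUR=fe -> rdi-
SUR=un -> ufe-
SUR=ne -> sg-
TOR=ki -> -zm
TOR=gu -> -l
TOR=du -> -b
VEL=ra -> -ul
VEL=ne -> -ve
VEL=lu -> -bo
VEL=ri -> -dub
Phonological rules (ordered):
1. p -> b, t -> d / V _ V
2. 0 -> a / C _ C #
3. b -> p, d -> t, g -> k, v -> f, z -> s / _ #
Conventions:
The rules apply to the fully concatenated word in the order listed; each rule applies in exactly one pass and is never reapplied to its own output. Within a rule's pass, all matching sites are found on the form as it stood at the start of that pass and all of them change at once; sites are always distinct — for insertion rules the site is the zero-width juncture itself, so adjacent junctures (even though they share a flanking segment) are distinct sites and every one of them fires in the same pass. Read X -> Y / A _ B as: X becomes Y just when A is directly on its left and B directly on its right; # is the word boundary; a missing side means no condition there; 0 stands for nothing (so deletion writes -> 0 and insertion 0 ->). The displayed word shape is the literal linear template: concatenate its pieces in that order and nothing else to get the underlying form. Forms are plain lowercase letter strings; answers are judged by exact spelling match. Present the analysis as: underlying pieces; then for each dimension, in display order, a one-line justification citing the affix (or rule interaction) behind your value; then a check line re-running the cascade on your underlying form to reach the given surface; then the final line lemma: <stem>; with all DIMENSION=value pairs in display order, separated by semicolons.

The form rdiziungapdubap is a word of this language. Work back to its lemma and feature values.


underlying: rdi-ziungap-dub-b
SUR=fe - signalled by the affix rdi-
TOR=du - signalled by the affix -b
VEL=ri - signalled by the affix -dub
check: rdiziungapdubb -> rdiziungapdubb -> rdiziungapdubab -> rdiziungapdubap
lemma: ziungap; SUR=fe; TOR=du; VEL=ri


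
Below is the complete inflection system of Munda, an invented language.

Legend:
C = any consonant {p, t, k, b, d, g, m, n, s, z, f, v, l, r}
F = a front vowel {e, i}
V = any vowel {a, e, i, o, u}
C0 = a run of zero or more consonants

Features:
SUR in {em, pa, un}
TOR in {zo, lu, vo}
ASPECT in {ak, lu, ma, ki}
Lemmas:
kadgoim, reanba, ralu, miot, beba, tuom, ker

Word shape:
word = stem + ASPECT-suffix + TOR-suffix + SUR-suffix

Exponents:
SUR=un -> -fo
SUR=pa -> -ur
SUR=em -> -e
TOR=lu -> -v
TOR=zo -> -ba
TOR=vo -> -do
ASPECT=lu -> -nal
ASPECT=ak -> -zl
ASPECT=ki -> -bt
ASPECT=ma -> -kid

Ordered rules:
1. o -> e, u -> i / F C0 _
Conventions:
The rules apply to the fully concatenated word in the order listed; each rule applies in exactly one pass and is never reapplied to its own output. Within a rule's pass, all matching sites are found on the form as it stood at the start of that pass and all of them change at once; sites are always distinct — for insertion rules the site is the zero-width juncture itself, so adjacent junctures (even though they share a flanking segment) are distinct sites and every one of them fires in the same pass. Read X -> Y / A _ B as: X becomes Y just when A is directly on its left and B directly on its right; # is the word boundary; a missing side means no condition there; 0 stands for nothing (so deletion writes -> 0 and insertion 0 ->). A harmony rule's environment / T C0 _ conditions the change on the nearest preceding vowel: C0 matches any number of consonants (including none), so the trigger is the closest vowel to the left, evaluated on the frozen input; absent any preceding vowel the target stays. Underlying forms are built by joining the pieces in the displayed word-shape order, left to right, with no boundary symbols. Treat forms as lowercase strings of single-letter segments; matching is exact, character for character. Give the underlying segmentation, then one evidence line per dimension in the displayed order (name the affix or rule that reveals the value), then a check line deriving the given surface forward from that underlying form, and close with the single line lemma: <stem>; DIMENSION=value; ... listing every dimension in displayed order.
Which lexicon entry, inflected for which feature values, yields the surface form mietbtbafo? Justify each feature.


underlying: miot-bt-ba-fo
SUR=un - signalled by the affix -fo
TOR=zo - signalled by the affix -ba
ASPECT=ki - signalled by the affix -bt
check: miotbtbafo -> mietbtbafo
lemma: miot; SUR=un; TOR=zo; ASPECT=ki


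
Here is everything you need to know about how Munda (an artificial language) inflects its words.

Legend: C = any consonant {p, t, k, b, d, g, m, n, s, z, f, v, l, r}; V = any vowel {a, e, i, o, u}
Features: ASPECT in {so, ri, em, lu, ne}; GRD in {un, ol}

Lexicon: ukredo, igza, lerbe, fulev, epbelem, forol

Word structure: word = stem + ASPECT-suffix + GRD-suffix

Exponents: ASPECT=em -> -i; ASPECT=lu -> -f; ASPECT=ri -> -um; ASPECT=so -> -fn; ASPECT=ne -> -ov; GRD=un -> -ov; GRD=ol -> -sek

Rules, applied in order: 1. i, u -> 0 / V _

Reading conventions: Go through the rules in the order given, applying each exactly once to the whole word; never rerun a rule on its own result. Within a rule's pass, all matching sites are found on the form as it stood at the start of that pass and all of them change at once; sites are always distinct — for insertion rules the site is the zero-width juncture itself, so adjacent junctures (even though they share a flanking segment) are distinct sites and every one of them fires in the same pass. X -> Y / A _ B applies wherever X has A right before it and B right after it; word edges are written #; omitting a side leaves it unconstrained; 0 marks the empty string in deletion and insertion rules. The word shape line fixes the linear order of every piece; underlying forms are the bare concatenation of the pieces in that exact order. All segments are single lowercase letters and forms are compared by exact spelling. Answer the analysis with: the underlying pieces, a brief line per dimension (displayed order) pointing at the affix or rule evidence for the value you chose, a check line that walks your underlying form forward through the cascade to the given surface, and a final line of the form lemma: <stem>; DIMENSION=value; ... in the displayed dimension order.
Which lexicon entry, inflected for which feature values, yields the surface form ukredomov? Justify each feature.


underlying: ukredo-um-ov
ASPECT=ri - signalled by the affix -um
GRD=un - signalled by the affix -ov
check: ukredoumov -> ukredomov
lemma: ukredo; ASPECT=ri; GRD=un


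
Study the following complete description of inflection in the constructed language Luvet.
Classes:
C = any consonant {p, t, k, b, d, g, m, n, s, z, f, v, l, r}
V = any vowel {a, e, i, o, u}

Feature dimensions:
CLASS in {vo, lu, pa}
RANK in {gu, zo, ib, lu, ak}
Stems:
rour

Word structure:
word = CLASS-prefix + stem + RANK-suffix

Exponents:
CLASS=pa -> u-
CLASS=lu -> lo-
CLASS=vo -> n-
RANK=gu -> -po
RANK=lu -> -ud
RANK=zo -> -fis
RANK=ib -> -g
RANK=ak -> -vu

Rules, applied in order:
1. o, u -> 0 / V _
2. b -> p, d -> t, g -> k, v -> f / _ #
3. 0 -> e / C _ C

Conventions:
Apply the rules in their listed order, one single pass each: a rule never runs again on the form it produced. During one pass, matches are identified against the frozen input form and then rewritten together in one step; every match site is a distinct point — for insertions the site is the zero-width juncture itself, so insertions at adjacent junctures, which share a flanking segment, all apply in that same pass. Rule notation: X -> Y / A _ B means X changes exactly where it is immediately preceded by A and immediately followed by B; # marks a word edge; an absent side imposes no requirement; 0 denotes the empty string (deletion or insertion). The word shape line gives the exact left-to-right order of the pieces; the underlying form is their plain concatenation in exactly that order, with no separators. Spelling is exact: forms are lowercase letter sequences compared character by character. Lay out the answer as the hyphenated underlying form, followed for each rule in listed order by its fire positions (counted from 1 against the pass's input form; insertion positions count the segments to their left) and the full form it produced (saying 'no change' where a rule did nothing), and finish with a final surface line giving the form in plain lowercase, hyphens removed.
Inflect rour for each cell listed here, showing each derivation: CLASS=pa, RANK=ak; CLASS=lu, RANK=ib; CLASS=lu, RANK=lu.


cell CLASS=pa, RANK=ak:
underlying: u-rour-vu
1. o, u -> 0 / V _: fires at position(s) 4: urorvu
2. b -> p, d -> t, g -> k, v -> f / _ #: no change
3. 0 -> e / C _ C: inserts after position(s) 4: urorevu
surface: urorevu

cell CLASS=lu, RANK=ib:
underlying: lo-rour-g
1. o, u -> 0 / V _: fires at position(s) 5: lororg
2. b -> p, d -> t, g -> k, v -> f / _ #: fires at position(s) 6: lorork
3. 0 -> e / C _ C: inserts after position(s) 5: lororek
surface: lororek

cell CLASS=lu, RANK=lu:
underlying: lo-rour-ud
1. o, u -> 0 / V _: fires at position(s) 5: lororud
2. b -> p, d -> t, g -> k, v -> f / _ #: fires at position(s) 7: lororut
3. 0 -> e / C _ C: no change
surface: lororut


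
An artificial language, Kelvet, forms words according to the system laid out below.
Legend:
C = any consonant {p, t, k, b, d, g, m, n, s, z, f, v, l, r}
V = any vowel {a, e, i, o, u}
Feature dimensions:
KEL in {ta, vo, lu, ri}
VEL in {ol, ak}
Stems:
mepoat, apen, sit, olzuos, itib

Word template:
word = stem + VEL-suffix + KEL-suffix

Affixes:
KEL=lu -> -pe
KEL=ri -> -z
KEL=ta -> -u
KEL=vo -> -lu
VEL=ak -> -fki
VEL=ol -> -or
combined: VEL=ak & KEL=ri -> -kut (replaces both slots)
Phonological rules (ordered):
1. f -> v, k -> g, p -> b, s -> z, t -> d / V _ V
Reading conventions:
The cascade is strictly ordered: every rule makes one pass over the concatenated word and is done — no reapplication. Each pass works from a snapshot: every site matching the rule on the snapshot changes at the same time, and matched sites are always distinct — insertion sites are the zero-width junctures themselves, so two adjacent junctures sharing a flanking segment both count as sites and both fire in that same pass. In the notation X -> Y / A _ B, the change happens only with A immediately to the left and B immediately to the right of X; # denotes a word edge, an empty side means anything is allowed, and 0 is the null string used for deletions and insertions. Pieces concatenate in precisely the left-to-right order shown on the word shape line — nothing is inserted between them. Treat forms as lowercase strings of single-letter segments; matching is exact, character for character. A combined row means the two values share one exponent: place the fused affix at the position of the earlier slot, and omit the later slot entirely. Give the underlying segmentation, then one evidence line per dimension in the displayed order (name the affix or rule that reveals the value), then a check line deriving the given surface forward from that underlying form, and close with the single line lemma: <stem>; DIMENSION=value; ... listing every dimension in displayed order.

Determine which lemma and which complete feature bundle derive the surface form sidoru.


underlying: sit-or-u
KEL=ta - signalled by the affix -u
VEL=ol - signalled by the affix -or
check: sitoru -> sidoru
lemma: sit; KEL=ta; VEL=ol


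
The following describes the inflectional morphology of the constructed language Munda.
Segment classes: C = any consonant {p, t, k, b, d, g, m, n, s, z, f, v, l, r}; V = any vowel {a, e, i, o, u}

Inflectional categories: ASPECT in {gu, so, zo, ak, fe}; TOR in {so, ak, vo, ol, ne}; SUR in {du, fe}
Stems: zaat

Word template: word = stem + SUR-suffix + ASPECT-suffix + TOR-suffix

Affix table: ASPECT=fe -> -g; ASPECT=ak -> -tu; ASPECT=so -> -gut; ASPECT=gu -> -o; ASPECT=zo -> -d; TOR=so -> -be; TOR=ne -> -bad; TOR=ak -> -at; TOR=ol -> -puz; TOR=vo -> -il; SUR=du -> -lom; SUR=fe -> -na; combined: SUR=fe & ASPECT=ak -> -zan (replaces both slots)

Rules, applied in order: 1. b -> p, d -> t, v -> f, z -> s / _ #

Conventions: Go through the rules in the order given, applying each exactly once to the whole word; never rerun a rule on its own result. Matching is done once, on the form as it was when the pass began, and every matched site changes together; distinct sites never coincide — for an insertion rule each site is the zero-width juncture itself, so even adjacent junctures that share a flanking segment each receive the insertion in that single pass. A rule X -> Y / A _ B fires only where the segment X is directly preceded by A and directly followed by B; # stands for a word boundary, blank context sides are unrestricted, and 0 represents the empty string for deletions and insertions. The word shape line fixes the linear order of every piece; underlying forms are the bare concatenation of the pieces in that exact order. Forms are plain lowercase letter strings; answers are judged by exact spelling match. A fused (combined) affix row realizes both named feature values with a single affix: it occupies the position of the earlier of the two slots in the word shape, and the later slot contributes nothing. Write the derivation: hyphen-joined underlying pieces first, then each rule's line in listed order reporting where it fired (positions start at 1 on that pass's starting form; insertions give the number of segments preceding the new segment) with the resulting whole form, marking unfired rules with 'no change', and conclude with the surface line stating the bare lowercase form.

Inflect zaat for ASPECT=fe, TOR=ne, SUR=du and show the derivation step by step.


underlying: zaat-lom-g-bad
1. b -> p, d -> t, v -> f, z -> s / _ #: fires at position(s) 11: zaatlomgbat
surface: zaatlomgbat


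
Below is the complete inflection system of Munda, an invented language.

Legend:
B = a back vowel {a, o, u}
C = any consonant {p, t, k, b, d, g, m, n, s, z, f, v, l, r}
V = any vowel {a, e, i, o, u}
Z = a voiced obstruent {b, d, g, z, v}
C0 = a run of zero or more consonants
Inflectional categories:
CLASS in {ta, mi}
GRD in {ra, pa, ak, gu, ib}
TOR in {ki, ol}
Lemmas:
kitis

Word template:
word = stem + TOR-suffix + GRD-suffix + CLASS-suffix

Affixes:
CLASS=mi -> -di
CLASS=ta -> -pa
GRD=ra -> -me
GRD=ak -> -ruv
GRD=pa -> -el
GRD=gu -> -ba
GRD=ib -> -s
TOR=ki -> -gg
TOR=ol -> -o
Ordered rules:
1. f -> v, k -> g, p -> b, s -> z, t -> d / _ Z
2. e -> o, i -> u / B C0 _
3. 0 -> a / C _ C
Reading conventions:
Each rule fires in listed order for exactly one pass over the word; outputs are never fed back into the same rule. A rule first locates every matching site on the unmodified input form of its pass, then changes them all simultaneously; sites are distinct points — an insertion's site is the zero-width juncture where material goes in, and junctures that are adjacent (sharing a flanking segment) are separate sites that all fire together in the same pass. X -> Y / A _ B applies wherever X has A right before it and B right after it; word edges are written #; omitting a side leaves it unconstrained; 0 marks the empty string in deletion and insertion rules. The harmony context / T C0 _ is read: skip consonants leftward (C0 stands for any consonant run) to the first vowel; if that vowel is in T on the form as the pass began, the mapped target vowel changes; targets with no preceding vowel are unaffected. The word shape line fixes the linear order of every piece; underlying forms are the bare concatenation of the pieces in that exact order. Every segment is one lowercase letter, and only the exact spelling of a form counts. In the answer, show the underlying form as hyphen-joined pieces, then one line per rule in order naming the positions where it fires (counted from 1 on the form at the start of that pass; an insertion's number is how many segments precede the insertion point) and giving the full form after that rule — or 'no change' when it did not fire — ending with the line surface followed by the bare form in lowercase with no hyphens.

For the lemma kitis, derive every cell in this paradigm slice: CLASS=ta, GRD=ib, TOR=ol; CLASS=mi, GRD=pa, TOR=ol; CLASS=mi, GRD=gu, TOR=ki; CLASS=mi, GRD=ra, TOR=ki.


cell CLASS=ta, GRD=ib, TOR=ol:
underlying: kitis-o-s-pa
1. f -> v, k -> g, p -> b, s -> z, t -> d / _ Z: no change
2. e -> o, i -> u / B C0 _: no change
3. 0 -> a / C _ C: inserts after position(s) 7: kitisosapa
surface: kitisosapa

cell CLASS=mi, GRD=pa, TOR=ol:
underlying: kitis-o-el-di
1. f -> v, k -> g, p -> b, s -> z, t -> d / _ Z: no change
2. e -> o, i -> u / B C0 _: fires at position(s) 7: kitisooldi
3. 0 -> a / C _ C: inserts after position(s) 8: kitisooladi
surface: kitisooladi

cell CLASS=mi, GRD=gu, TOR=ki:
underlying: kitis-gg-ba-di
1. f -> v, k -> g, p -> b, s -> z, t -> d / _ Z: fires at position(s) 5: kitizggbadi
2. e -> o, i -> u / B C0 _: fires at position(s) 11: kitizggbadu
3. 0 -> a / C _ C: inserts after position(s) 5, 6, 7: kitizagagabadu
surface: kitizagagabadu

cell CLASS=mi, GRD=ra, TOR=ki:
underlying: kitis-gg-me-di
1. f -> v, k -> g, p -> b, s -> z, t -> d / _ Z: fires at position(s) 5: kitizggmedi
2. e -> o, i -> u / B C0 _: no change
3. 0 -> a / C _ C: inserts after position(s) 5, 6, 7: kitizagagamedi
surface: kitizagagamedi


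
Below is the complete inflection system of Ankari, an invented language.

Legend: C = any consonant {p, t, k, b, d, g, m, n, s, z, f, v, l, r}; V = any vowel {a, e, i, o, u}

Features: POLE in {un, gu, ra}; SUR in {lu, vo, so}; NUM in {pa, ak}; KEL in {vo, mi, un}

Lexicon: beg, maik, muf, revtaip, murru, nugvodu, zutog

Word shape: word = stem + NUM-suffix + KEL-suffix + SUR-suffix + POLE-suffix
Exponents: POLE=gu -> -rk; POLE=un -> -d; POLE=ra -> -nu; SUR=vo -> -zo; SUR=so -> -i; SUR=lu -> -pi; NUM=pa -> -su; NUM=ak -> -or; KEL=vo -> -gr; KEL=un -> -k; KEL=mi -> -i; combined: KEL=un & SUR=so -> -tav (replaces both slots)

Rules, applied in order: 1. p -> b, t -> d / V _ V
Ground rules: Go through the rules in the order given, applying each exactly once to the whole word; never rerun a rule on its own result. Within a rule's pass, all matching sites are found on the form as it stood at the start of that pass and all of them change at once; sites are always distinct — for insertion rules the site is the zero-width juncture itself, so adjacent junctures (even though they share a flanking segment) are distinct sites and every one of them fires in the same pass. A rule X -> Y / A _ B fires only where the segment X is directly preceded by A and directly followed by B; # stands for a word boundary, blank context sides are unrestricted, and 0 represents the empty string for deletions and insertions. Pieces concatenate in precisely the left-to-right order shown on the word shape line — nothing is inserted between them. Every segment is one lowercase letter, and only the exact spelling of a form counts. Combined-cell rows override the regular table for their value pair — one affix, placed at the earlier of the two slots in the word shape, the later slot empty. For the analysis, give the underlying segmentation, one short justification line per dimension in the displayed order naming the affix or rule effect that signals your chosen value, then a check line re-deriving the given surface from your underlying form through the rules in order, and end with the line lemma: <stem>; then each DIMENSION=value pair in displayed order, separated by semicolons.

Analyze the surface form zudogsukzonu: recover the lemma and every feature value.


underlying: zutog-su-k-zo-nu
POLE=ra - signalled by the affix -nu
SUR=vo - signalled by the affix -zo
NUM=pa - signalled by the affix -su
KEL=un - signalled by the affix -k
check: zutogsukzonu -> zudogsukzonu
lemma: zutog; POLE=ra; SUR=vo; NUM=pa; KEL=un


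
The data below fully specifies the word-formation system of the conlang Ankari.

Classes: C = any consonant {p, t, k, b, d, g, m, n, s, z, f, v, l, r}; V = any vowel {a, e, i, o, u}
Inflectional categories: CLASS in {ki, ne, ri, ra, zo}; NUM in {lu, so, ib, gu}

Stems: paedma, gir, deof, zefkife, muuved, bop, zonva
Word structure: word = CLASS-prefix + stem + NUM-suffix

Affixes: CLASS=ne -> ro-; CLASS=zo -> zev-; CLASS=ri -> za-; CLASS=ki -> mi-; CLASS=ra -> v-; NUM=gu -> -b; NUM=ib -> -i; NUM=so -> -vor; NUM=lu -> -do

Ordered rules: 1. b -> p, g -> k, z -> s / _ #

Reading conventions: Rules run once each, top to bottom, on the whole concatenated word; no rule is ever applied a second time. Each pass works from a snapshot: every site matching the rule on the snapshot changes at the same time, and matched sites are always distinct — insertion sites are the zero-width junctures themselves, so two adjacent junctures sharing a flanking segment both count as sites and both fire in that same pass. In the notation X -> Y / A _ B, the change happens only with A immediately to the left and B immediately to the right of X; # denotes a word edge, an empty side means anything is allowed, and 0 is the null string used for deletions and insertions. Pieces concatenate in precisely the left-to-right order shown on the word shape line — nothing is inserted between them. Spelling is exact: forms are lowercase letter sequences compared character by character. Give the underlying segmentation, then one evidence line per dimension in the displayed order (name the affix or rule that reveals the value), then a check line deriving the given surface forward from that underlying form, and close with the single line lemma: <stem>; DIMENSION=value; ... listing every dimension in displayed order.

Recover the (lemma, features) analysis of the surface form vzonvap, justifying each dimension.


underlying: v-zonva-b
CLASS=ra - signalled by the affix v-
NUM=gu - signalled by the affix -b
check: vzonvab -> vzonvap
lemma: zonva; CLASS=ra; NUM=gu


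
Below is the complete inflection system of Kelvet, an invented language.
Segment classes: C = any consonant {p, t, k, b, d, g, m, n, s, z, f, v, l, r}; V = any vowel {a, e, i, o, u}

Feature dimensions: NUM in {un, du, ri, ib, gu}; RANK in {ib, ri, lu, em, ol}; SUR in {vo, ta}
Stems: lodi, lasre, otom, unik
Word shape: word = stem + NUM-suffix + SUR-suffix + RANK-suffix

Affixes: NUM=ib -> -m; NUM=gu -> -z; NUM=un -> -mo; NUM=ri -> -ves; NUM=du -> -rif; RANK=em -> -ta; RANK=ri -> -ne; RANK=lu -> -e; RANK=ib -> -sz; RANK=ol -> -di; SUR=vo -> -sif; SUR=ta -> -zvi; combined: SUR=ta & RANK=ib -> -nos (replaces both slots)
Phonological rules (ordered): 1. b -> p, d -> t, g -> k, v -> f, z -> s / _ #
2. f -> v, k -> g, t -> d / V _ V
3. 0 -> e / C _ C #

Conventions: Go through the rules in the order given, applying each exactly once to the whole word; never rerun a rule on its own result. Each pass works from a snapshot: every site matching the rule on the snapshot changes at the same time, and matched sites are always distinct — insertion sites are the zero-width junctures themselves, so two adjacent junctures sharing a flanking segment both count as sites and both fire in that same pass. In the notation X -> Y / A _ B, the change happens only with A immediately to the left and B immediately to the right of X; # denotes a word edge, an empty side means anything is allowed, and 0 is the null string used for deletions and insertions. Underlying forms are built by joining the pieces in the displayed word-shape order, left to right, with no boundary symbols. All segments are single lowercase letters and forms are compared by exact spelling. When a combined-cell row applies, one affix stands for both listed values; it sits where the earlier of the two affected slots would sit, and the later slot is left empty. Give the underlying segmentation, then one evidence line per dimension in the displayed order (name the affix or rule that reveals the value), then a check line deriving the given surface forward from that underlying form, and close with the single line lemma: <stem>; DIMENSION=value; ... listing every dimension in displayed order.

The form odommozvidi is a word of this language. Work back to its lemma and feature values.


underlying: otom-mo-zvi-di
NUM=un - signalled by the affix -mo
RANK=ol - signalled by the affix -di
SUR=ta - signalled by the affix -zvi
check: otommozvidi -> otommozvidi -> odommozvidi -> odommozvidi
lemma: otom; NUM=un; RANK=ol; SUR=ta


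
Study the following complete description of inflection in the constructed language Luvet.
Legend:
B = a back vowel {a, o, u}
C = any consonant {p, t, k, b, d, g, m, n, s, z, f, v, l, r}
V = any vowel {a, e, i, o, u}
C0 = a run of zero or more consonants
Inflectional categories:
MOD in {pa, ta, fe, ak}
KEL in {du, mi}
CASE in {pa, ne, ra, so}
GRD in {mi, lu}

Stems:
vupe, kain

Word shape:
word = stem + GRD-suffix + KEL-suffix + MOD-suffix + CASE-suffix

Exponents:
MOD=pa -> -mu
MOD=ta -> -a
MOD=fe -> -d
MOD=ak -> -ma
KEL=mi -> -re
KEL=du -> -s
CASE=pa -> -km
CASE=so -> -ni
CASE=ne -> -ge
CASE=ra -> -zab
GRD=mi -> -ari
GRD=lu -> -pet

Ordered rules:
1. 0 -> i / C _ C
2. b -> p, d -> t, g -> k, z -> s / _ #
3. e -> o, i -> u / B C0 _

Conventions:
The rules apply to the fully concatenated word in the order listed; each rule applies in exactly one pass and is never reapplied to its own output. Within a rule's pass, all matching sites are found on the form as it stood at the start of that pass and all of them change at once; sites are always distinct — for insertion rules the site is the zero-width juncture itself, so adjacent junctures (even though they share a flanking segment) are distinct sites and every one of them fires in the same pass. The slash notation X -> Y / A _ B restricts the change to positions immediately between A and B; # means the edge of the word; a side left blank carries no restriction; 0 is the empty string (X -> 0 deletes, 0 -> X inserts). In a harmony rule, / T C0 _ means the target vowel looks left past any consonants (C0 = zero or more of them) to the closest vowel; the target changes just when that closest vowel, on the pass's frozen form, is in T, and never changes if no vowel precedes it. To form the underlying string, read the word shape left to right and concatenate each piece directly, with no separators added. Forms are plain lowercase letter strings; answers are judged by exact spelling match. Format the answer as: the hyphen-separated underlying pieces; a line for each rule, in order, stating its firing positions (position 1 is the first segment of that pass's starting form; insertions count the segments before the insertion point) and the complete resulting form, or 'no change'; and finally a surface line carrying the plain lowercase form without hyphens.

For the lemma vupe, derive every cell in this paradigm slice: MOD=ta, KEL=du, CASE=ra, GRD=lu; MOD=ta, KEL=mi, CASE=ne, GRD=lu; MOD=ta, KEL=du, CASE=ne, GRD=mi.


cell MOD=ta, KEL=du, CASE=ra, GRD=lu:
underlying: vupe-pet-s-a-zab
1. 0 -> i / C _ C: inserts after position(s) 7: vupepetisazab
2. b -> p, d -> t, g -> k, z -> s / _ #: fires at position(s) 13: vupepetisazap
3. e -> o, i -> u / B C0 _: fires at position(s) 4: vupopetisazap
surface: vupopetisazap

cell MOD=ta, KEL=mi, CASE=ne, GRD=lu:
underlying: vupe-pet-re-a-ge
1. 0 -> i / C _ C: inserts after position(s) 7: vupepetireage
2. b -> p, d -> t, g -> k, z -> s / _ #: no change
3. e -> o, i -> u / B C0 _: fires at position(s) 4, 13: vupopetireago
surface: vupopetireago

cell MOD=ta, KEL=du, CASE=ne, GRD=mi:
underlying: vupe-ari-s-a-ge
1. 0 -> i / C _ C: no change
2. b -> p, d -> t, g -> k, z -> s / _ #: no change
3. e -> o, i -> u / B C0 _: fires at position(s) 4, 7, 11: vupoarusago
surface: vupoarusago


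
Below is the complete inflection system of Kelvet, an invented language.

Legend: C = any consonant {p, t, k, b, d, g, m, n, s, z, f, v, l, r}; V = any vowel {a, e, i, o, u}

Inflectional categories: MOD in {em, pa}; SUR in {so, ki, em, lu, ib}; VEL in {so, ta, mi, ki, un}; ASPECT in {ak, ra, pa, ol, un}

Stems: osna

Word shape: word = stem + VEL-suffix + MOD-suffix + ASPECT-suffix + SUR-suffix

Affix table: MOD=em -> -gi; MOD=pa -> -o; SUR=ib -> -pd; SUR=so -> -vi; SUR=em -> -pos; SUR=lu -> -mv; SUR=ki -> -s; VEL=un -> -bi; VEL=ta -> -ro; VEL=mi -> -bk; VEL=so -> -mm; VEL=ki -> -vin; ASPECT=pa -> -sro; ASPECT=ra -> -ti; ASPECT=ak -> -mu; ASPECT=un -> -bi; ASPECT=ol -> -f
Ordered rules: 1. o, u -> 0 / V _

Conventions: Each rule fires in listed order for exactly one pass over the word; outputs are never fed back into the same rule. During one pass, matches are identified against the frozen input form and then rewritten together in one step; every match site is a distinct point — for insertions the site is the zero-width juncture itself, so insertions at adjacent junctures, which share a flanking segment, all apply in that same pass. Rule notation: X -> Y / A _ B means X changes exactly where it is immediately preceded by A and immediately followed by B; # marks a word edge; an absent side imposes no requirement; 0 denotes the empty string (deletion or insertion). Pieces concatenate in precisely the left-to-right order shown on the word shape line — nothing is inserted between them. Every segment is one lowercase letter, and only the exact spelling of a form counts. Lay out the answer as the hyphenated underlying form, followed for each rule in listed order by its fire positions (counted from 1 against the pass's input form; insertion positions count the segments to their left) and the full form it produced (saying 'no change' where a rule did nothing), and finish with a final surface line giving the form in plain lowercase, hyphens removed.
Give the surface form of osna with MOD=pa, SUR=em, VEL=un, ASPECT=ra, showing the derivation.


underlying: osna-bi-o-ti-pos
1. o, u -> 0 / V _: fires at position(s) 7: osnabitipos
surface: osnabitipos


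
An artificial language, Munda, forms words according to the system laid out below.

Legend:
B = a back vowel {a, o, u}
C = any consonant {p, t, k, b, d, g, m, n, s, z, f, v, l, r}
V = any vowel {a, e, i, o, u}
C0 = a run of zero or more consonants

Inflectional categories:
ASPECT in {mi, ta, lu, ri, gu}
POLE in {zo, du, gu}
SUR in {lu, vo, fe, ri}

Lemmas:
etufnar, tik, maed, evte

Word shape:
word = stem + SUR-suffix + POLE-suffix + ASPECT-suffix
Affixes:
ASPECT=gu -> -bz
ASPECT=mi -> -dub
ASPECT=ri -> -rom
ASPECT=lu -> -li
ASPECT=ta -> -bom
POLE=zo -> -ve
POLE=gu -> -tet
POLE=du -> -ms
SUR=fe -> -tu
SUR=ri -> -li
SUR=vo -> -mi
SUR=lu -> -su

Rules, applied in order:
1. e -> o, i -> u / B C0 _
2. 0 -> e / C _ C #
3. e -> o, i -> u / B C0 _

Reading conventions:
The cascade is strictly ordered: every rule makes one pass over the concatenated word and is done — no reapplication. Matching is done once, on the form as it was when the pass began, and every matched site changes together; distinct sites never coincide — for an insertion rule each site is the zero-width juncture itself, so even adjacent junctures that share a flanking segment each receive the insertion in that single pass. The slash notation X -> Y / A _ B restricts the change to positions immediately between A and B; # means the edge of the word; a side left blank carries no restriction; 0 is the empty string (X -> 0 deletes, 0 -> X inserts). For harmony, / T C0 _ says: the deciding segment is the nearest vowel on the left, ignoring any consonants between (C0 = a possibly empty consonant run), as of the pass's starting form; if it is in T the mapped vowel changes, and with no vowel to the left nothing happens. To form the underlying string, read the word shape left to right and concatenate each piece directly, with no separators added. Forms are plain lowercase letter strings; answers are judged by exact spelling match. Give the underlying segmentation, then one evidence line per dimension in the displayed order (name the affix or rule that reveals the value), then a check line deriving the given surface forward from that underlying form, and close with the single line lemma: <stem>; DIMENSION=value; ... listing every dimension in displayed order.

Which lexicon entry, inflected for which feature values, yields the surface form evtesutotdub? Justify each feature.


underlying: evte-su-tet-dub
ASPECT=mi - signalled by the affix -dub
POLE=gu - signalled by the affix -tet
SUR=lu - signalled by the affix -su
check: evtesutetdub -> evtesutotdub -> evtesutotdub -> evtesutotdub
lemma: evte; ASPECT=mi; POLE=gu; SUR=lu


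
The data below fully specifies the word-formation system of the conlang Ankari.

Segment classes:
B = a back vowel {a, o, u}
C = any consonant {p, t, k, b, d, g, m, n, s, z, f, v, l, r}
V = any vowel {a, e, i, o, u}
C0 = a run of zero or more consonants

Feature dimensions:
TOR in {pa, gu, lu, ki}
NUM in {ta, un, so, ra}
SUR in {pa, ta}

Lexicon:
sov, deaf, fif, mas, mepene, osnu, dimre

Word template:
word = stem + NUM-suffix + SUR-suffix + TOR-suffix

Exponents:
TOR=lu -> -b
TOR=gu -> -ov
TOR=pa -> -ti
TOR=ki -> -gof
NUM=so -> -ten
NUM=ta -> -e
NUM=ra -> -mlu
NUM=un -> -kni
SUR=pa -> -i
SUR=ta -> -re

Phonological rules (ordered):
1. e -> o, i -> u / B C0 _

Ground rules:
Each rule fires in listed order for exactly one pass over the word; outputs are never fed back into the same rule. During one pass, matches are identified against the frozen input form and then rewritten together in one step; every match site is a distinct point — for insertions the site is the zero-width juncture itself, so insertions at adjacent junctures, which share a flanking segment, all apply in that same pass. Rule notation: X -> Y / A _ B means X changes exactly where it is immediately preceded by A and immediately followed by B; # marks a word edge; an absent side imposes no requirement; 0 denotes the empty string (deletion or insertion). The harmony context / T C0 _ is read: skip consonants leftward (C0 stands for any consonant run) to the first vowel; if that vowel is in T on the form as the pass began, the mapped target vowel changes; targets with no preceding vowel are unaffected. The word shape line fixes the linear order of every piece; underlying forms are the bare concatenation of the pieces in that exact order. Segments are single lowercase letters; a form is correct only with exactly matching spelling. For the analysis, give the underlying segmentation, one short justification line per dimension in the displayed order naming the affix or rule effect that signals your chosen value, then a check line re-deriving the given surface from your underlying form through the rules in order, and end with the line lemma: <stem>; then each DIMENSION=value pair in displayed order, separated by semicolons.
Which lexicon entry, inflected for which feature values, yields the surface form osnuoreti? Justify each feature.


underlying: osnu-e-re-ti
TOR=pa - signalled by the affix -ti
NUM=ta - signalled by the affix -e
SUR=ta - signalled by the affix -re
check: osnuereti -> osnuoreti
lemma: osnu; TOR=pa; NUM=ta; SUR=ta


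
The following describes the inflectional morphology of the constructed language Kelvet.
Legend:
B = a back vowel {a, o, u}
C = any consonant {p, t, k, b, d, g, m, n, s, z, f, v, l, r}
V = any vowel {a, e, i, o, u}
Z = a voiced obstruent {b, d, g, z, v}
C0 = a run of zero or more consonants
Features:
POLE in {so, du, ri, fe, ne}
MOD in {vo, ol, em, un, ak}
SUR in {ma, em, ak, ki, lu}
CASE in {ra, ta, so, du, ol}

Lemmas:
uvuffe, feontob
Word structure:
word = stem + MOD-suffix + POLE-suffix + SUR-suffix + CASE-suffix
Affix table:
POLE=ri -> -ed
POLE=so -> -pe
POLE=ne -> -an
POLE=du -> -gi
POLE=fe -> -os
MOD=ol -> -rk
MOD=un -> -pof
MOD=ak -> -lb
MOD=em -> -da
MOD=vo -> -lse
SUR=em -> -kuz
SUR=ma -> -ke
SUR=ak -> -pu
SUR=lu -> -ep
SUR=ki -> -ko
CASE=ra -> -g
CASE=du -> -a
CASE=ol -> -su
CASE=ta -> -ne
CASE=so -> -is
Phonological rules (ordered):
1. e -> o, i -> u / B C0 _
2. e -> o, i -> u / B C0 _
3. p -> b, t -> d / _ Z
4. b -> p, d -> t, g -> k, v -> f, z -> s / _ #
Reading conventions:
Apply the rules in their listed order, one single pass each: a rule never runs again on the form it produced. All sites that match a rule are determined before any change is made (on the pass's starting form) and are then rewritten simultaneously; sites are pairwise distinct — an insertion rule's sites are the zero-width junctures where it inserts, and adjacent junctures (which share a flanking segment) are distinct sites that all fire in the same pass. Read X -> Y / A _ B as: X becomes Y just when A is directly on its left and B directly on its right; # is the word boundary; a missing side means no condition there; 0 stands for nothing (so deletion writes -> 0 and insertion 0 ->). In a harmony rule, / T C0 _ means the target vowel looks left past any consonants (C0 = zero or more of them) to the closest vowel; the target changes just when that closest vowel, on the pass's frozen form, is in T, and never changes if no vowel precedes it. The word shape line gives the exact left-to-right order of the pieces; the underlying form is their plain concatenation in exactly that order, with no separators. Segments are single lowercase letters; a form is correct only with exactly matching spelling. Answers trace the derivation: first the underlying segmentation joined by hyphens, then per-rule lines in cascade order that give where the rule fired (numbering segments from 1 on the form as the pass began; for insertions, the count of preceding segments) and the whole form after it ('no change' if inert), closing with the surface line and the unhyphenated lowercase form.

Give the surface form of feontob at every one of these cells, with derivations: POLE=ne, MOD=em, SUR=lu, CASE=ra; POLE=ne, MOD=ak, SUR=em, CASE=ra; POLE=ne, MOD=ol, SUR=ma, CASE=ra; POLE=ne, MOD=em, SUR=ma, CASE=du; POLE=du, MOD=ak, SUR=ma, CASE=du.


cell POLE=ne, MOD=em, SUR=lu, CASE=ra:
underlying: feontob-da-an-ep-g
1. e -> o, i -> u / B C0 _: fires at position(s) 12: feontobdaanopg
2. e -> o, i -> u / B C0 _: no change
3. p -> b, t -> d / _ Z: fires at position(s) 13: feontobdaanobg
4. b -> p, d -> t, g -> k, v -> f, z -> s / _ #: fires at position(s) 14: feontobdaanobk
surface: feontobdaanobk

cell POLE=ne, MOD=ak, SUR=em, CASE=ra:
underlying: feontob-lb-an-kuz-g
1. e -> o, i -> u / B C0 _: no change
2. e -> o, i -> u / B C0 _: no change
3. p -> b, t -> d / _ Z: no change
4. b -> p, d -> t, g -> k, v -> f, z -> s / _ #: fires at position(s) 15: feontoblbankuzk
surface: feontoblbankuzk

cell POLE=ne, MOD=ol, SUR=ma, CASE=ra:
underlying: feontob-rk-an-ke-g
1. e -> o, i -> u / B C0 _: fires at position(s) 13: feontobrkankog
2. e -> o, i -> u / B C0 _: no change
3. p -> b, t -> d / _ Z: no change
4. b -> p, d -> t, g -> k, v -> f, z -> s / _ #: fires at position(s) 14: feontobrkankok
surface: feontobrkankok

cell POLE=ne, MOD=em, SUR=ma, CASE=du:
underlying: feontob-da-an-ke-a
1. e -> o, i -> u / B C0 _: fires at position(s) 13: feontobdaankoa
2. e -> o, i -> u / B C0 _: no change
3. p -> b, t -> d / _ Z: no change
4. b -> p, d -> t, g -> k, v -> f, z -> s / _ #: no change
surface: feontobdaankoa

cell POLE=du, MOD=ak, SUR=ma, CASE=du:
underlying: feontob-lb-gi-ke-a
1. e -> o, i -> u / B C0 _: fires at position(s) 11: feontoblbgukea
2. e -> o, i -> u / B C0 _: fires at position(s) 13: feontoblbgukoa
3. p -> b, t -> d / _ Z: no change
4. b -> p, d -> t, g -> k, v -> f, z -> s / _ #: no change
surface: feontoblbgukoa


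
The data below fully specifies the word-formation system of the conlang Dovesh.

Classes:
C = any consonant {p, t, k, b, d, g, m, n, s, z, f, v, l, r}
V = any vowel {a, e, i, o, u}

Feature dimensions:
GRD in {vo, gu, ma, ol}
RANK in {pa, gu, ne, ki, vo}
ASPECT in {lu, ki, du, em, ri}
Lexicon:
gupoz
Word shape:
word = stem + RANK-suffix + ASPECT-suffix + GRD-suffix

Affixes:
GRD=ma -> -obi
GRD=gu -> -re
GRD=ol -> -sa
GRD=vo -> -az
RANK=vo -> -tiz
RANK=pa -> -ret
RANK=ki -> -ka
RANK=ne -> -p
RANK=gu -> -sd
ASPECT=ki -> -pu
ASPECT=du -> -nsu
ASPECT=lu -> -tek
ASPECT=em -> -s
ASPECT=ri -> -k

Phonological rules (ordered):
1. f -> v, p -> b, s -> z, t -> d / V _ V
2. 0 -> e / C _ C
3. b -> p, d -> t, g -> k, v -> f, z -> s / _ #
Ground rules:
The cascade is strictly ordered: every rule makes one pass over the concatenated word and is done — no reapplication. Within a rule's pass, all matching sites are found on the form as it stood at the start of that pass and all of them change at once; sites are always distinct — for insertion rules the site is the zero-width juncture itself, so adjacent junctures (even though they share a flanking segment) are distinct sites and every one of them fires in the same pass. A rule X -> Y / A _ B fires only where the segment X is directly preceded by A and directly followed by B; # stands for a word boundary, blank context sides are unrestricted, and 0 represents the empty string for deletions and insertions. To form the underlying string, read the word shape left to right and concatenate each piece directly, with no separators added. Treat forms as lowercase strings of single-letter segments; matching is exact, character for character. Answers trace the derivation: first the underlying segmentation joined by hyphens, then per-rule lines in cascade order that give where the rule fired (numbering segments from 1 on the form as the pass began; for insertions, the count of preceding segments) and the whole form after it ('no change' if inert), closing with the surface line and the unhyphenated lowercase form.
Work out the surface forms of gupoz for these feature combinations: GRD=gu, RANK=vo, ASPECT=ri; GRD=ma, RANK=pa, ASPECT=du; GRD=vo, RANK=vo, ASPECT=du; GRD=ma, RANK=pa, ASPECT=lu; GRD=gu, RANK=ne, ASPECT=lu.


cell GRD=gu, RANK=vo, ASPECT=ri:
underlying: gupoz-tiz-k-re
1. f -> v, p -> b, s -> z, t -> d / V _ V: fires at position(s) 3: guboztizkre
2. 0 -> e / C _ C: inserts after position(s) 5, 8, 9: gubozetizekere
3. b -> p, d -> t, g -> k, v -> f, z -> s / _ #: no change
surface: gubozetizekere

cell GRD=ma, RANK=pa, ASPECT=du:
underlying: gupoz-ret-nsu-obi
1. f -> v, p -> b, s -> z, t -> d / V _ V: fires at position(s) 3: gubozretnsuobi
2. 0 -> e / C _ C: inserts after position(s) 5, 8, 9: gubozeretenesuobi
3. b -> p, d -> t, g -> k, v -> f, z -> s / _ #: no change
surface: gubozeretenesuobi

cell GRD=vo, RANK=vo, ASPECT=du:
underlying: gupoz-tiz-nsu-az
1. f -> v, p -> b, s -> z, t -> d / V _ V: fires at position(s) 3: guboztiznsuaz
2. 0 -> e / C _ C: inserts after position(s) 5, 8, 9: gubozetizenesuaz
3. b -> p, d -> t, g -> k, v -> f, z -> s / _ #: fires at position(s) 16: gubozetizenesuas
surface: gubozetizenesuas

cell GRD=ma, RANK=pa, ASPECT=lu:
underlying: gupoz-ret-tek-obi
1. f -> v, p -> b, s -> z, t -> d / V _ V: fires at position(s) 3: gubozrettekobi
2. 0 -> e / C _ C: inserts after position(s) 5, 8: gubozeretetekobi
3. b -> p, d -> t, g -> k, v -> f, z -> s / _ #: no change
surface: gubozeretetekobi

cell GRD=gu, RANK=ne, ASPECT=lu:
underlying: gupoz-p-tek-re
1. f -> v, p -> b, s -> z, t -> d / V _ V: fires at position(s) 3: gubozptekre
2. 0 -> e / C _ C: inserts after position(s) 5, 6, 9: gubozepetekere
3. b -> p, d -> t, g -> k, v -> f, z -> s / _ #: no change
surface: gubozepetekere
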